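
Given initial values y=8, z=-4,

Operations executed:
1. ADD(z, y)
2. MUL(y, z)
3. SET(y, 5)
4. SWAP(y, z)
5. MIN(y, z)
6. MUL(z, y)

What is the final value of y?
y = 4

Tracing execution:
Step 1: ADD(z, y) → y = 8
Step 2: MUL(y, z) → y = 32
Step 3: SET(y, 5) → y = 5
Step 4: SWAP(y, z) → y = 4
Step 5: MIN(y, z) → y = 4
Step 6: MUL(z, y) → y = 4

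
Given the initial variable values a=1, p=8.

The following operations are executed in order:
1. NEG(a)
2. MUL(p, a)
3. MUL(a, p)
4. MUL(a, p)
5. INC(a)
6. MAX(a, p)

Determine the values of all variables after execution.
{a: -8, p: -8}

Step-by-step execution:
Initial: a=1, p=8
After step 1 (NEG(a)): a=-1, p=8
After step 2 (MUL(p, a)): a=-1, p=-8
After step 3 (MUL(a, p)): a=8, p=-8
After step 4 (MUL(a, p)): a=-64, p=-8
After step 5 (INC(a)): a=-63, p=-8
After step 6 (MAX(a, p)): a=-8, p=-8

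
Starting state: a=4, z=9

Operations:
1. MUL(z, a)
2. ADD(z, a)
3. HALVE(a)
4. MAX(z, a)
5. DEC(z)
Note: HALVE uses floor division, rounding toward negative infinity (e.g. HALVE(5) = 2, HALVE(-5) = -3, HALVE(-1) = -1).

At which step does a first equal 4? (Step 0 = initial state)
Step 0

Tracing a:
Initial: a = 4 ← first occurrence
After step 1: a = 4
After step 2: a = 4
After step 3: a = 2
After step 4: a = 2
After step 5: a = 2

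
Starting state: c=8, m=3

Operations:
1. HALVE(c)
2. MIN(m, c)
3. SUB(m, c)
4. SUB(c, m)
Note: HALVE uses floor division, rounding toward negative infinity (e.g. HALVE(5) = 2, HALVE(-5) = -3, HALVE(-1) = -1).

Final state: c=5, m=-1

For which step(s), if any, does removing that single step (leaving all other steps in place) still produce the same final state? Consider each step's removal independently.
Step(s) 2

Testing removal of each single step:
Without step 1: final = c=13, m=-5 (different)
Without step 2: final = c=5, m=-1 (same)
Without step 3: final = c=1, m=3 (different)
Without step 4: final = c=4, m=-1 (different)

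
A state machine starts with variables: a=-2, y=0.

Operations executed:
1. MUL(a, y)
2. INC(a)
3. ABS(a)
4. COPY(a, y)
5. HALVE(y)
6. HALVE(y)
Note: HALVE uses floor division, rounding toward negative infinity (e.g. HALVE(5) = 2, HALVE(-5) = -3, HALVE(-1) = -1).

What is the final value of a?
a = 0

Tracing execution:
Step 1: MUL(a, y) → a = 0
Step 2: INC(a) → a = 1
Step 3: ABS(a) → a = 1
Step 4: COPY(a, y) → a = 0
Step 5: HALVE(y) → a = 0
Step 6: HALVE(y) → a = 0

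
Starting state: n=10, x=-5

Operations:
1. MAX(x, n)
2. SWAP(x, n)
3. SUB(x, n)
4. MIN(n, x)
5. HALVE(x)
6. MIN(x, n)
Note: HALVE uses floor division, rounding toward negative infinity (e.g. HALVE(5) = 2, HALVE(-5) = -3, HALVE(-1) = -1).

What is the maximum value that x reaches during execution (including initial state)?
10

Values of x at each step:
Initial: x = -5
After step 1: x = 10 ← maximum
After step 2: x = 10
After step 3: x = 0
After step 4: x = 0
After step 5: x = 0
After step 6: x = 0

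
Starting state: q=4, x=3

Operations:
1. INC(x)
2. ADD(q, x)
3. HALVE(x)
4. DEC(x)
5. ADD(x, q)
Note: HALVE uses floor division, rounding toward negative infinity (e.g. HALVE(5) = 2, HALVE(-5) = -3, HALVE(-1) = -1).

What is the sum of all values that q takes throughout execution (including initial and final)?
40

Values of q at each step:
Initial: q = 4
After step 1: q = 4
After step 2: q = 8
After step 3: q = 8
After step 4: q = 8
After step 5: q = 8
Sum = 4 + 4 + 8 + 8 + 8 + 8 = 40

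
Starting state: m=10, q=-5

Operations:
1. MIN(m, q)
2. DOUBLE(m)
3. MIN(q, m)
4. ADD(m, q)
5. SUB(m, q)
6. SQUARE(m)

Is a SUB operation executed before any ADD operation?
No

First SUB: step 5
First ADD: step 4
Since 5 > 4, ADD comes first.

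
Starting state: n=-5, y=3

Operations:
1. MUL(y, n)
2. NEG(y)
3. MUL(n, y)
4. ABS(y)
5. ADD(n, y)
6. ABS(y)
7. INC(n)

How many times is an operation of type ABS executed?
2

Counting ABS operations:
Step 4: ABS(y) ← ABS
Step 6: ABS(y) ← ABS
Total: 2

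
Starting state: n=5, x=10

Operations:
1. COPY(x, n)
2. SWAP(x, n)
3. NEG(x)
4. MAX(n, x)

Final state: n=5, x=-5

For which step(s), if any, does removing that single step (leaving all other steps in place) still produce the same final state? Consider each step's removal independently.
Step(s) 2, 4

Testing removal of each single step:
Without step 1: final = n=10, x=-5 (different)
Without step 2: final = n=5, x=-5 (same)
Without step 3: final = n=5, x=5 (different)
Without step 4: final = n=5, x=-5 (same)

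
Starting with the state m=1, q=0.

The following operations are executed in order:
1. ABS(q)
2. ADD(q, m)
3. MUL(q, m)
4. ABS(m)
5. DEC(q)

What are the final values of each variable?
{m: 1, q: 0}

Step-by-step execution:
Initial: m=1, q=0
After step 1 (ABS(q)): m=1, q=0
After step 2 (ADD(q, m)): m=1, q=1
After step 3 (MUL(q, m)): m=1, q=1
After step 4 (ABS(m)): m=1, q=1
After step 5 (DEC(q)): m=1, q=0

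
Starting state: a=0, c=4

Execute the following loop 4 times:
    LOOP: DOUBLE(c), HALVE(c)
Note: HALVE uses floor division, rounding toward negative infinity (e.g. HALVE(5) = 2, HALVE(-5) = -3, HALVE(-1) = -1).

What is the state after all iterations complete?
a=0, c=4

Iteration trace:
Start: a=0, c=4
After iteration 1: a=0, c=4
After iteration 2: a=0, c=4
After iteration 3: a=0, c=4
After iteration 4: a=0, c=4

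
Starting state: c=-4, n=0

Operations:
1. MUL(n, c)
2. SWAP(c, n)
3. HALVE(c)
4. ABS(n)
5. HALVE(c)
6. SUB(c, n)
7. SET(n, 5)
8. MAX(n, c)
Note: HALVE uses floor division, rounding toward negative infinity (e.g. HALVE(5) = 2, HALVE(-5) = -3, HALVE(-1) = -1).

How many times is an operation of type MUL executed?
1

Counting MUL operations:
Step 1: MUL(n, c) ← MUL
Total: 1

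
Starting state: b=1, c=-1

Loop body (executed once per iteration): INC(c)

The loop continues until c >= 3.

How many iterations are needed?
4

Tracing iterations:
Initial: b=1, c=-1
After iteration 1: b=1, c=0
After iteration 2: b=1, c=1
After iteration 3: b=1, c=2
After iteration 4: b=1, c=3
c >= 3 now holds, so the loop exits after 4 iterations.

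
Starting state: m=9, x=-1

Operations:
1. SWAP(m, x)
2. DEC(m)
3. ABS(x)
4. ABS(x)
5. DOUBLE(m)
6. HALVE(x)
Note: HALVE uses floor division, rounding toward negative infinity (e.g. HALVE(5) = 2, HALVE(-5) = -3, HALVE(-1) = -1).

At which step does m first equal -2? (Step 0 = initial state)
Step 2

Tracing m:
Initial: m = 9
After step 1: m = -1
After step 2: m = -2 ← first occurrence
After step 3: m = -2
After step 4: m = -2
After step 5: m = -4
After step 6: m = -4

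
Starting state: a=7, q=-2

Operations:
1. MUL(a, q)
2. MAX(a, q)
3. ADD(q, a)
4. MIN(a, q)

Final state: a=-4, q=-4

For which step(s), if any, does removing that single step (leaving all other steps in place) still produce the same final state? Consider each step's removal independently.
None - removing any single step changes the final result

Testing removal of each single step:
Without step 1: final = a=5, q=5 (different)
Without step 2: final = a=-16, q=-16 (different)
Without step 3: final = a=-2, q=-2 (different)
Without step 4: final = a=-2, q=-4 (different)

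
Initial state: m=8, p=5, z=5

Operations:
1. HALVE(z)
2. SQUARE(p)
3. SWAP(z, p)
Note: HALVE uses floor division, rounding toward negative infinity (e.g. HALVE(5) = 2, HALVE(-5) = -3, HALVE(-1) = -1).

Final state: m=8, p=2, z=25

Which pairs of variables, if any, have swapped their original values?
None

Comparing initial and final values:
z: 5 → 25
p: 5 → 2
m: 8 → 8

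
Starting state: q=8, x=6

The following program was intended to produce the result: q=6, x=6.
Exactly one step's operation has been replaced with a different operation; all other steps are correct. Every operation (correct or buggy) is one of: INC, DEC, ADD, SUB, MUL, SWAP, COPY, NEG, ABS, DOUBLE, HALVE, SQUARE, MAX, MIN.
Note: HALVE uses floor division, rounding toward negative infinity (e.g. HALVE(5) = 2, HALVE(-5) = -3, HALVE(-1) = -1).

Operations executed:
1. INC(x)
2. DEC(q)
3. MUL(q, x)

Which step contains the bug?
Step 1

Trace with buggy code:
Initial: q=8, x=6
After step 1: q=8, x=7
After step 2: q=7, x=7
After step 3: q=49, x=7
Actual final q=49, x=7 ≠ expected q=6, x=6.
Step 1 is the only position where a single-operation replacement can produce the expected result.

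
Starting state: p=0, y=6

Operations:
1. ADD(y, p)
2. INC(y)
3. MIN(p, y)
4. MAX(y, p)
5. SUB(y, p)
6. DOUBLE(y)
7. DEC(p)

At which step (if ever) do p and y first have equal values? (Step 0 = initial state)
Never

p and y never become equal during execution.

Comparing values at each step:
Initial: p=0, y=6
After step 1: p=0, y=6
After step 2: p=0, y=7
After step 3: p=0, y=7
After step 4: p=0, y=7
After step 5: p=0, y=7
After step 6: p=0, y=14
After step 7: p=-1, y=14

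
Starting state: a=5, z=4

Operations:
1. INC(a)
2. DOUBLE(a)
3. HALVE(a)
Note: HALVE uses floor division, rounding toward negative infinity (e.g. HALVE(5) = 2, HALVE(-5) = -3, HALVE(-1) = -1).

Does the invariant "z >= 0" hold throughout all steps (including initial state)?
Yes

The invariant holds at every step.

State at each step:
Initial: a=5, z=4
After step 1: a=6, z=4
After step 2: a=12, z=4
After step 3: a=6, z=4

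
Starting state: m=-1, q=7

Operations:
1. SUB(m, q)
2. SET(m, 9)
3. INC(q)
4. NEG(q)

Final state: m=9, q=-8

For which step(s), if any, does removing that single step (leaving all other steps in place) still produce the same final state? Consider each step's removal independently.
Step(s) 1

Testing removal of each single step:
Without step 1: final = m=9, q=-8 (same)
Without step 2: final = m=-8, q=-8 (different)
Without step 3: final = m=9, q=-7 (different)
Without step 4: final = m=9, q=8 (different)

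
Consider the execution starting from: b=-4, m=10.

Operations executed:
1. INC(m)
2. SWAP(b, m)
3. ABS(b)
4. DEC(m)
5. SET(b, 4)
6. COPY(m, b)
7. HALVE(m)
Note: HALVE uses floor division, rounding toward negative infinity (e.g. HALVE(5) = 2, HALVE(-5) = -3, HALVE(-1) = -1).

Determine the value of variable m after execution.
m = 2

Tracing execution:
Step 1: INC(m) → m = 11
Step 2: SWAP(b, m) → m = -4
Step 3: ABS(b) → m = -4
Step 4: DEC(m) → m = -5
Step 5: SET(b, 4) → m = -5
Step 6: COPY(m, b) → m = 4
Step 7: HALVE(m) → m = 2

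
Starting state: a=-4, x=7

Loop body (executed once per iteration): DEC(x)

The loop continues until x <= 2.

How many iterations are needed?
5

Tracing iterations:
Initial: a=-4, x=7
After iteration 1: a=-4, x=6
After iteration 2: a=-4, x=5
After iteration 3: a=-4, x=4
After iteration 4: a=-4, x=3
After iteration 5: a=-4, x=2
x <= 2 now holds, so the loop exits after 5 iterations.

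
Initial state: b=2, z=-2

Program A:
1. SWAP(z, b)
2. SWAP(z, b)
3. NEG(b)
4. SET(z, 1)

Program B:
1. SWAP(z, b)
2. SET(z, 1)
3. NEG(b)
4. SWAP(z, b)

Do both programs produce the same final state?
No

Program A final state: b=-2, z=1
Program B final state: b=1, z=2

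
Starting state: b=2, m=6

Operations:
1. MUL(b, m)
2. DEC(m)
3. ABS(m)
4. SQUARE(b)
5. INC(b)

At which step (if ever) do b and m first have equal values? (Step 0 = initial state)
Never

b and m never become equal during execution.

Comparing values at each step:
Initial: b=2, m=6
After step 1: b=12, m=6
After step 2: b=12, m=5
After step 3: b=12, m=5
After step 4: b=144, m=5
After step 5: b=145, m=5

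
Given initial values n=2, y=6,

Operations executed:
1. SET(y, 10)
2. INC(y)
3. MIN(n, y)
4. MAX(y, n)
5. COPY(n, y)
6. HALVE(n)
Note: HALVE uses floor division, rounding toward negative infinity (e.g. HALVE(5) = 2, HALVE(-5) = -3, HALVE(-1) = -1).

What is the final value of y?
y = 11

Tracing execution:
Step 1: SET(y, 10) → y = 10
Step 2: INC(y) → y = 11
Step 3: MIN(n, y) → y = 11
Step 4: MAX(y, n) → y = 11
Step 5: COPY(n, y) → y = 11
Step 6: HALVE(n) → y = 11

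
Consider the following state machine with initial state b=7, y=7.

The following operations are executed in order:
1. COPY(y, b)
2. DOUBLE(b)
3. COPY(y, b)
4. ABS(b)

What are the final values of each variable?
{b: 14, y: 14}

Step-by-step execution:
Initial: b=7, y=7
After step 1 (COPY(y, b)): b=7, y=7
After step 2 (DOUBLE(b)): b=14, y=7
After step 3 (COPY(y, b)): b=14, y=14
After step 4 (ABS(b)): b=14, y=14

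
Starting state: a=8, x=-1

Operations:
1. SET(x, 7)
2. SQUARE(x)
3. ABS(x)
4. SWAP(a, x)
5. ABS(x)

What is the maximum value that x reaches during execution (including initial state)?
49

Values of x at each step:
Initial: x = -1
After step 1: x = 7
After step 2: x = 49 ← maximum
After step 3: x = 49
After step 4: x = 8
After step 5: x = 8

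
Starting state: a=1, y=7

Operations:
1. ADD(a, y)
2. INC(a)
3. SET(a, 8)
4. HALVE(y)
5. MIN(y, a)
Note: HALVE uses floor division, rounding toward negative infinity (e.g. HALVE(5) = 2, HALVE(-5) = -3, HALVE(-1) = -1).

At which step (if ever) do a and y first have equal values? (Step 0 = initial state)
Never

a and y never become equal during execution.

Comparing values at each step:
Initial: a=1, y=7
After step 1: a=8, y=7
After step 2: a=9, y=7
After step 3: a=8, y=7
After step 4: a=8, y=3
After step 5: a=8, y=3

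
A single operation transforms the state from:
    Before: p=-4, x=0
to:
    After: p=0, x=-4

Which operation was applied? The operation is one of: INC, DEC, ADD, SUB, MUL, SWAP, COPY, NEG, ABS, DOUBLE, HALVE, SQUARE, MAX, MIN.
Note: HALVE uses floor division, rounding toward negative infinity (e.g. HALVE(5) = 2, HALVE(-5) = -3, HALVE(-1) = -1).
SWAP(x, p)

Analyzing the change:
Before: p=-4, x=0
After: p=0, x=-4
Variable x changed from 0 to -4
Variable p changed from -4 to 0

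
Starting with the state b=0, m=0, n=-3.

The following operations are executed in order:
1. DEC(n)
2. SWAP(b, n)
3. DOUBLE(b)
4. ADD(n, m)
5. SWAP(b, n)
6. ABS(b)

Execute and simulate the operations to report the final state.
{b: 0, m: 0, n: -8}

Step-by-step execution:
Initial: b=0, m=0, n=-3
After step 1 (DEC(n)): b=0, m=0, n=-4
After step 2 (SWAP(b, n)): b=-4, m=0, n=0
After step 3 (DOUBLE(b)): b=-8, m=0, n=0
After step 4 (ADD(n, m)): b=-8, m=0, n=0
After step 5 (SWAP(b, n)): b=0, m=0, n=-8
After step 6 (ABS(b)): b=0, m=0, n=-8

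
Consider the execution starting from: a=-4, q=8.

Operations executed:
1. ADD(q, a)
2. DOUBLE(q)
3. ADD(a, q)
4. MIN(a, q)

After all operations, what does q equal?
q = 8

Tracing execution:
Step 1: ADD(q, a) → q = 4
Step 2: DOUBLE(q) → q = 8
Step 3: ADD(a, q) → q = 8
Step 4: MIN(a, q) → q = 8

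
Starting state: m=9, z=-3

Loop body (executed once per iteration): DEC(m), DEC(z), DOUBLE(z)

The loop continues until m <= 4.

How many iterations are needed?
5

Tracing iterations:
Initial: m=9, z=-3
After iteration 1: m=8, z=-8
After iteration 2: m=7, z=-18
After iteration 3: m=6, z=-38
After iteration 4: m=5, z=-78
After iteration 5: m=4, z=-158
m <= 4 now holds, so the loop exits after 5 iterations.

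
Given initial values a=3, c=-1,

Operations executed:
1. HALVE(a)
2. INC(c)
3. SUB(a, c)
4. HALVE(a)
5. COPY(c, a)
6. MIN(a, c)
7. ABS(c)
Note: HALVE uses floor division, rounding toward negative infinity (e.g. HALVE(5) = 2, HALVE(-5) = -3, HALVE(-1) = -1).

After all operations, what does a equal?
a = 0

Tracing execution:
Step 1: HALVE(a) → a = 1
Step 2: INC(c) → a = 1
Step 3: SUB(a, c) → a = 1
Step 4: HALVE(a) → a = 0
Step 5: COPY(c, a) → a = 0
Step 6: MIN(a, c) → a = 0
Step 7: ABS(c) → a = 0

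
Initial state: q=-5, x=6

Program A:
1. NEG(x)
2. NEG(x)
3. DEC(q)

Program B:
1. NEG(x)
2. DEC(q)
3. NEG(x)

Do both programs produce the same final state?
Yes

Program A final state: q=-6, x=6
Program B final state: q=-6, x=6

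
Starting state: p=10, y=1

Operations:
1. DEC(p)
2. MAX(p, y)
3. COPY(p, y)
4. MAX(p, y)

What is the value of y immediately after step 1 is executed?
y = 1

Tracing y through execution:
Initial: y = 1
After step 1 (DEC(p)): y = 1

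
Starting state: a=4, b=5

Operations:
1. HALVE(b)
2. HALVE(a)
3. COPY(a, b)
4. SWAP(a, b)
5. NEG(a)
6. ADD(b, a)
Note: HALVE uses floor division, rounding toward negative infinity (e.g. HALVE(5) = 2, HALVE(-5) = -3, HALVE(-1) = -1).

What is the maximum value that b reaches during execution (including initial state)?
5

Values of b at each step:
Initial: b = 5 ← maximum
After step 1: b = 2
After step 2: b = 2
After step 3: b = 2
After step 4: b = 2
After step 5: b = 2
After step 6: b = 0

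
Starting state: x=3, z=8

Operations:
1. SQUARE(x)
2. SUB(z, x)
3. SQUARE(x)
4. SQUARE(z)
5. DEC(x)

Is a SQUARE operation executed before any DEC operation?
Yes

First SQUARE: step 1
First DEC: step 5
Since 1 < 5, SQUARE comes first.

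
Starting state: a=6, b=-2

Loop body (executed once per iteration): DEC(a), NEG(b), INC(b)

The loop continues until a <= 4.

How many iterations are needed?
2

Tracing iterations:
Initial: a=6, b=-2
After iteration 1: a=5, b=3
After iteration 2: a=4, b=-2
a <= 4 now holds, so the loop exits after 2 iterations.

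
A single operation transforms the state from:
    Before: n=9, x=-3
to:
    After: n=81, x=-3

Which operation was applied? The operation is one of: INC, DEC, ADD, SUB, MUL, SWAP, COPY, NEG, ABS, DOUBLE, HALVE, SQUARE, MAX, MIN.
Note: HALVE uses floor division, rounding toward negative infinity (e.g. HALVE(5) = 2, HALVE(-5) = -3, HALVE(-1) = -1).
SQUARE(n)

Analyzing the change:
Before: n=9, x=-3
After: n=81, x=-3
Variable n changed from 9 to 81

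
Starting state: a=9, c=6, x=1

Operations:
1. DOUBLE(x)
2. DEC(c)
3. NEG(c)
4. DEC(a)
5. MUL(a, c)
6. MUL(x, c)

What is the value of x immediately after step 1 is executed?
x = 2

Tracing x through execution:
Initial: x = 1
After step 1 (DOUBLE(x)): x = 2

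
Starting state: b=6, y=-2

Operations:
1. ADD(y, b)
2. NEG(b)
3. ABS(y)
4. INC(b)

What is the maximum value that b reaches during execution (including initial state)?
6

Values of b at each step:
Initial: b = 6 ← maximum
After step 1: b = 6
After step 2: b = -6
After step 3: b = -6
After step 4: b = -5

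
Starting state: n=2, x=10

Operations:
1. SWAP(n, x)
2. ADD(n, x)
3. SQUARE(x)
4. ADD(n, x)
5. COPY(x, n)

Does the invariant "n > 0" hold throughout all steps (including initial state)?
Yes

The invariant holds at every step.

State at each step:
Initial: n=2, x=10
After step 1: n=10, x=2
After step 2: n=12, x=2
After step 3: n=12, x=4
After step 4: n=16, x=4
After step 5: n=16, x=16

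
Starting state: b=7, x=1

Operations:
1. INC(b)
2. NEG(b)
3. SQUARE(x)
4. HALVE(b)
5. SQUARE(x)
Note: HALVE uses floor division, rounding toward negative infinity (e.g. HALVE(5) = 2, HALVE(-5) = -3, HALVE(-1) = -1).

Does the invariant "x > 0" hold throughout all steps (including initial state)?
Yes

The invariant holds at every step.

State at each step:
Initial: b=7, x=1
After step 1: b=8, x=1
After step 2: b=-8, x=1
After step 3: b=-8, x=1
After step 4: b=-4, x=1
After step 5: b=-4, x=1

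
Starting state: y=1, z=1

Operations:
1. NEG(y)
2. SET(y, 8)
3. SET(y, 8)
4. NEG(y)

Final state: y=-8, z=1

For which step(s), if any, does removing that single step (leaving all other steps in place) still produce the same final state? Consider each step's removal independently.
Step(s) 1, 2, 3

Testing removal of each single step:
Without step 1: final = y=-8, z=1 (same)
Without step 2: final = y=-8, z=1 (same)
Without step 3: final = y=-8, z=1 (same)
Without step 4: final = y=8, z=1 (different)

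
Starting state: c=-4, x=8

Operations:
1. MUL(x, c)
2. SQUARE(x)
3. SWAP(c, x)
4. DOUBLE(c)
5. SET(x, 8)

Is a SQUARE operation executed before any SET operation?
Yes

First SQUARE: step 2
First SET: step 5
Since 2 < 5, SQUARE comes first.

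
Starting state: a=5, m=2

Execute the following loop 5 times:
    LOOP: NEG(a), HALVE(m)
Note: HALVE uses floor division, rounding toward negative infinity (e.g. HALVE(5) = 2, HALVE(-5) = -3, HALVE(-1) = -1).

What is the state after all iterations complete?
a=-5, m=0

Iteration trace:
Start: a=5, m=2
After iteration 1: a=-5, m=1
After iteration 2: a=5, m=0
After iteration 3: a=-5, m=0
After iteration 4: a=5, m=0
After iteration 5: a=-5, m=0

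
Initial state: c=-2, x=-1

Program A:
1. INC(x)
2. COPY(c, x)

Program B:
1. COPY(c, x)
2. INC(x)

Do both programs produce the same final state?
No

Program A final state: c=0, x=0
Program B final state: c=-1, x=0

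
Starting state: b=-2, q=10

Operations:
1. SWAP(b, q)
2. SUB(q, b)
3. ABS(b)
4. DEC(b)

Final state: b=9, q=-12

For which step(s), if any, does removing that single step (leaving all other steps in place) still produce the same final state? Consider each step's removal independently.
Step(s) 3

Testing removal of each single step:
Without step 1: final = b=1, q=12 (different)
Without step 2: final = b=9, q=-2 (different)
Without step 3: final = b=9, q=-12 (same)
Without step 4: final = b=10, q=-12 (different)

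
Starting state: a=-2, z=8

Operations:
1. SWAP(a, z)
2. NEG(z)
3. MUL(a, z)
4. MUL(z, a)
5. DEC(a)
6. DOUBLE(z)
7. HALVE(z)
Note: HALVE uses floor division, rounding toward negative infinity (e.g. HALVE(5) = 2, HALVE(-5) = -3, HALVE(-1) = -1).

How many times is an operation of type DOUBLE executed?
1

Counting DOUBLE operations:
Step 6: DOUBLE(z) ← DOUBLE
Total: 1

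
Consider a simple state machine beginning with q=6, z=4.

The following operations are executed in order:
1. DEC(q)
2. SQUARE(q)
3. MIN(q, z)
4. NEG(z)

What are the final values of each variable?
{q: 4, z: -4}

Step-by-step execution:
Initial: q=6, z=4
After step 1 (DEC(q)): q=5, z=4
After step 2 (SQUARE(q)): q=25, z=4
After step 3 (MIN(q, z)): q=4, z=4
After step 4 (NEG(z)): q=4, z=-4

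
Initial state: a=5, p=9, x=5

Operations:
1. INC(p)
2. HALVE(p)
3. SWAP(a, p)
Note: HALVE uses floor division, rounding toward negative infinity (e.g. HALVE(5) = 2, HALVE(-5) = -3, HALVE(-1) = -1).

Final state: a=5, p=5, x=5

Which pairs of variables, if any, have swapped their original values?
None

Comparing initial and final values:
a: 5 → 5
p: 9 → 5
x: 5 → 5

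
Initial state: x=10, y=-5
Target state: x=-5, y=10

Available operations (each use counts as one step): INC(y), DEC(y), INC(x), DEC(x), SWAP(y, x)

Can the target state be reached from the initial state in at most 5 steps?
Yes

Path (1 step): SWAP(y, x)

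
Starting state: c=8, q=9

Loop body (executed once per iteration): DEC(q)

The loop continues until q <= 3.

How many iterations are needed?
6

Tracing iterations:
Initial: c=8, q=9
After iteration 1: c=8, q=8
After iteration 2: c=8, q=7
After iteration 3: c=8, q=6
After iteration 4: c=8, q=5
After iteration 5: c=8, q=4
After iteration 6: c=8, q=3
q <= 3 now holds, so the loop exits after 6 iterations.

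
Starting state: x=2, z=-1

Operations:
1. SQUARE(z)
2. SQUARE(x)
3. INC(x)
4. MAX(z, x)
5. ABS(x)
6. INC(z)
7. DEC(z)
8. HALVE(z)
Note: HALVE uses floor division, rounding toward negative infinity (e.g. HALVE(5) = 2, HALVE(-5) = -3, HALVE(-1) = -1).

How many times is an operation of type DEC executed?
1

Counting DEC operations:
Step 7: DEC(z) ← DEC
Total: 1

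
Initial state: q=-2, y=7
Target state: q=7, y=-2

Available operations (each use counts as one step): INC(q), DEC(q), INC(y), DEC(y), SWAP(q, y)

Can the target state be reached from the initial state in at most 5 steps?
Yes

Path (1 step): SWAP(q, y)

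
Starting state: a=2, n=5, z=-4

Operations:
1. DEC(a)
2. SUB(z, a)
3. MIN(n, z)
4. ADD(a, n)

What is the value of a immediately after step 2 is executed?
a = 1

Tracing a through execution:
Initial: a = 2
After step 1 (DEC(a)): a = 1
After step 2 (SUB(z, a)): a = 1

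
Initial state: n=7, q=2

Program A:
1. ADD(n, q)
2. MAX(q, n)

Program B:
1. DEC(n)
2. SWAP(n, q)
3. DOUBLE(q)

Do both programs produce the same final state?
No

Program A final state: n=9, q=9
Program B final state: n=2, q=12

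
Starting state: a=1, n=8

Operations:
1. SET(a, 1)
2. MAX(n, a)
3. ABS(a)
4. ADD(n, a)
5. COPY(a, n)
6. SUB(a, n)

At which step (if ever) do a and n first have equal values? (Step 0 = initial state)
Step 5

a and n first become equal after step 5.

Comparing values at each step:
Initial: a=1, n=8
After step 1: a=1, n=8
After step 2: a=1, n=8
After step 3: a=1, n=8
After step 4: a=1, n=9
After step 5: a=9, n=9 ← equal!
After step 6: a=0, n=9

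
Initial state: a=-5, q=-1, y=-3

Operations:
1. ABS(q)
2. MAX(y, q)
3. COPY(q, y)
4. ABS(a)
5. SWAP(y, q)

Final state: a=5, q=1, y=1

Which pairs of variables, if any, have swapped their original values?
None

Comparing initial and final values:
q: -1 → 1
a: -5 → 5
y: -3 → 1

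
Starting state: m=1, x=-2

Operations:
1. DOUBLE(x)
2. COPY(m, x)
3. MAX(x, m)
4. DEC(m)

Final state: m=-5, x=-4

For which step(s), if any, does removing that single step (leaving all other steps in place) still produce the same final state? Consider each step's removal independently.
Step(s) 3

Testing removal of each single step:
Without step 1: final = m=-3, x=-2 (different)
Without step 2: final = m=0, x=1 (different)
Without step 3: final = m=-5, x=-4 (same)
Without step 4: final = m=-4, x=-4 (different)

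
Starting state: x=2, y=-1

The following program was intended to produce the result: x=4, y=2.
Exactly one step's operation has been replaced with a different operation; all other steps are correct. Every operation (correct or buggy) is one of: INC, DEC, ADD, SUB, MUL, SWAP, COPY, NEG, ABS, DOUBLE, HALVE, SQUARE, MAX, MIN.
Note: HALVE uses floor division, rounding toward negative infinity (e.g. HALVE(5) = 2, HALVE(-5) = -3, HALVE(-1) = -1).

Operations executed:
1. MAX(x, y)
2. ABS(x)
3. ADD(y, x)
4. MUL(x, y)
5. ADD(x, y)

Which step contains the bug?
Step 4

Trace with buggy code:
Initial: x=2, y=-1
After step 1: x=2, y=-1
After step 2: x=2, y=-1
After step 3: x=2, y=1
After step 4: x=2, y=1
After step 5: x=3, y=1
Actual final x=3, y=1 ≠ expected x=4, y=2.
Step 4 is the only position where a single-operation replacement can produce the expected result.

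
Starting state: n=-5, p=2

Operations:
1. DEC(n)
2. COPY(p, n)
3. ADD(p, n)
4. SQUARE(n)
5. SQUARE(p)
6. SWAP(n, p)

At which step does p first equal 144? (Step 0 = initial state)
Step 5

Tracing p:
Initial: p = 2
After step 1: p = 2
After step 2: p = -6
After step 3: p = -12
After step 4: p = -12
After step 5: p = 144 ← first occurrence
After step 6: p = 36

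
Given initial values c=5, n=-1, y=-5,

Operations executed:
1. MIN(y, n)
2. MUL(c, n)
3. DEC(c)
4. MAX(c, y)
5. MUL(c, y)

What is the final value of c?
c = 25

Tracing execution:
Step 1: MIN(y, n) → c = 5
Step 2: MUL(c, n) → c = -5
Step 3: DEC(c) → c = -6
Step 4: MAX(c, y) → c = -5
Step 5: MUL(c, y) → c = 25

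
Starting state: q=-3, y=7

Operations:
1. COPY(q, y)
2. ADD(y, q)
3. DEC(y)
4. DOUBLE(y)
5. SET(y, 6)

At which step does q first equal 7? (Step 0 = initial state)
Step 1

Tracing q:
Initial: q = -3
After step 1: q = 7 ← first occurrence
After step 2: q = 7
After step 3: q = 7
After step 4: q = 7
After step 5: q = 7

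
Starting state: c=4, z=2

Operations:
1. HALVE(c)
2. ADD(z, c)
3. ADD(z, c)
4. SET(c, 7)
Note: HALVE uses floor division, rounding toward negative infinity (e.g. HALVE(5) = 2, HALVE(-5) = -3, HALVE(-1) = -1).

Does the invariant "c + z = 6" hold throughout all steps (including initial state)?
No, violated after step 1

The invariant is violated after step 1.

State at each step:
Initial: c=4, z=2
After step 1: c=2, z=2
After step 2: c=2, z=4
After step 3: c=2, z=6
After step 4: c=7, z=6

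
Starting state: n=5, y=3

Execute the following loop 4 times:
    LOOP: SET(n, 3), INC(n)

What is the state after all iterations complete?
n=4, y=3

Iteration trace:
Start: n=5, y=3
After iteration 1: n=4, y=3
After iteration 2: n=4, y=3
After iteration 3: n=4, y=3
After iteration 4: n=4, y=3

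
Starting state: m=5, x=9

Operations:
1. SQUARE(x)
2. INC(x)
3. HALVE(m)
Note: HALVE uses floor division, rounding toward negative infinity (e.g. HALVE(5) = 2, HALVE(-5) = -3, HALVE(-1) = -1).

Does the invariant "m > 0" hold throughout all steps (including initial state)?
Yes

The invariant holds at every step.

State at each step:
Initial: m=5, x=9
After step 1: m=5, x=81
After step 2: m=5, x=82
After step 3: m=2, x=82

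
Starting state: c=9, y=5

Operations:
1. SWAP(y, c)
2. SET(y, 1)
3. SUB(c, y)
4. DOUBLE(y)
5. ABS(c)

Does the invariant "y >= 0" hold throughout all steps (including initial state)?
Yes

The invariant holds at every step.

State at each step:
Initial: c=9, y=5
After step 1: c=5, y=9
After step 2: c=5, y=1
After step 3: c=4, y=1
After step 4: c=4, y=2
After step 5: c=4, y=2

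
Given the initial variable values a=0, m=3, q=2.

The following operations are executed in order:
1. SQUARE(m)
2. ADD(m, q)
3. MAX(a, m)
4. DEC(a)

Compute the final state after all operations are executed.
{a: 10, m: 11, q: 2}

Step-by-step execution:
Initial: a=0, m=3, q=2
After step 1 (SQUARE(m)): a=0, m=9, q=2
After step 2 (ADD(m, q)): a=0, m=11, q=2
After step 3 (MAX(a, m)): a=11, m=11, q=2
After step 4 (DEC(a)): a=10, m=11, q=2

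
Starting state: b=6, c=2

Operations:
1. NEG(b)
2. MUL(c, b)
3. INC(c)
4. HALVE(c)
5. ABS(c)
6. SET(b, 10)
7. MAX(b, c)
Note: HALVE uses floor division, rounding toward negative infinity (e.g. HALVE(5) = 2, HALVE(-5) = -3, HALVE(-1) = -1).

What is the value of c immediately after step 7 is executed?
c = 6

Tracing c through execution:
Initial: c = 2
After step 1 (NEG(b)): c = 2
After step 2 (MUL(c, b)): c = -12
After step 3 (INC(c)): c = -11
After step 4 (HALVE(c)): c = -6
After step 5 (ABS(c)): c = 6
After step 6 (SET(b, 10)): c = 6
After step 7 (MAX(b, c)): c = 6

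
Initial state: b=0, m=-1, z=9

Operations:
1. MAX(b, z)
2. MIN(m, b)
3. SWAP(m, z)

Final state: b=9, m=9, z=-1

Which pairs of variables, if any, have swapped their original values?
(z, m)

Comparing initial and final values:
b: 0 → 9
z: 9 → -1
m: -1 → 9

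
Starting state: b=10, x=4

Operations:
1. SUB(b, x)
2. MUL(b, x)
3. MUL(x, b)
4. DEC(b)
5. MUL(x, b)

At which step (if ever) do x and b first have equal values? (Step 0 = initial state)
Never

x and b never become equal during execution.

Comparing values at each step:
Initial: x=4, b=10
After step 1: x=4, b=6
After step 2: x=4, b=24
After step 3: x=96, b=24
After step 4: x=96, b=23
After step 5: x=2208, b=23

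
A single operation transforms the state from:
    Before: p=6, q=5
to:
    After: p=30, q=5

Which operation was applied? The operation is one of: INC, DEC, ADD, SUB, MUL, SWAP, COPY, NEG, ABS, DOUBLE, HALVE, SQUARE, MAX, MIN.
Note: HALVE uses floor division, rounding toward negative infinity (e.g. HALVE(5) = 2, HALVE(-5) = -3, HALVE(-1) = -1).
MUL(p, q)

Analyzing the change:
Before: p=6, q=5
After: p=30, q=5
Variable p changed from 6 to 30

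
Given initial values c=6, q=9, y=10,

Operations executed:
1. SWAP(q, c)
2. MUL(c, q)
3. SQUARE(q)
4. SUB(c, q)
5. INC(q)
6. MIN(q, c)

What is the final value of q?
q = 18

Tracing execution:
Step 1: SWAP(q, c) → q = 6
Step 2: MUL(c, q) → q = 6
Step 3: SQUARE(q) → q = 36
Step 4: SUB(c, q) → q = 36
Step 5: INC(q) → q = 37
Step 6: MIN(q, c) → q = 18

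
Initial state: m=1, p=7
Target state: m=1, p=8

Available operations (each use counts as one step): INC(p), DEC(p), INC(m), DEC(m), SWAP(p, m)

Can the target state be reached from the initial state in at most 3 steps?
Yes

Path (1 step): INC(p)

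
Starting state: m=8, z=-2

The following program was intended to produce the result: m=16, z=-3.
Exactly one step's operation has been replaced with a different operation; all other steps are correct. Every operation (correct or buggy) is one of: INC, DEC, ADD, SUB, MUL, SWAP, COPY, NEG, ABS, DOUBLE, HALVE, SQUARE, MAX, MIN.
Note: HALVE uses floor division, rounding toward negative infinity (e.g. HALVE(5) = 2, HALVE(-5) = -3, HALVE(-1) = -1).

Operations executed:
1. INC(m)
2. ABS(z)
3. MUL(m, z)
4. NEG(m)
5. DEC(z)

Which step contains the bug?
Step 2

Trace with buggy code:
Initial: m=8, z=-2
After step 1: m=9, z=-2
After step 2: m=9, z=2
After step 3: m=18, z=2
After step 4: m=-18, z=2
After step 5: m=-18, z=1
Actual final m=-18, z=1 ≠ expected m=16, z=-3.
Step 2 is the only position where a single-operation replacement can produce the expected result.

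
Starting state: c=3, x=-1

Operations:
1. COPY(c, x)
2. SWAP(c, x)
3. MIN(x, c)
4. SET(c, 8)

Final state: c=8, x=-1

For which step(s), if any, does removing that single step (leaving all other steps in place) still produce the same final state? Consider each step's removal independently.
Step(s) 1, 2, 3

Testing removal of each single step:
Without step 1: final = c=8, x=-1 (same)
Without step 2: final = c=8, x=-1 (same)
Without step 3: final = c=8, x=-1 (same)
Without step 4: final = c=-1, x=-1 (different)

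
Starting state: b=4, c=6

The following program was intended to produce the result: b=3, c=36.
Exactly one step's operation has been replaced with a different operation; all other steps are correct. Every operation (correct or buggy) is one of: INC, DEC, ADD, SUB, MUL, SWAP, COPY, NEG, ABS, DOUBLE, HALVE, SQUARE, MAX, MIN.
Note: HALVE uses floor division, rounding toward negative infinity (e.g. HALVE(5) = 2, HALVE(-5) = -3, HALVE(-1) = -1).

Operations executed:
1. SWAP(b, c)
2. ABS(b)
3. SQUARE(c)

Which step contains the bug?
Step 1

Trace with buggy code:
Initial: b=4, c=6
After step 1: b=6, c=4
After step 2: b=6, c=4
After step 3: b=6, c=16
Actual final b=6, c=16 ≠ expected b=3, c=36.
Step 1 is the only position where a single-operation replacement can produce the expected result.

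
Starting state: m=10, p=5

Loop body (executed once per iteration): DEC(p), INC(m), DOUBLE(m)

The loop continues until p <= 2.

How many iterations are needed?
3

Tracing iterations:
Initial: m=10, p=5
After iteration 1: m=22, p=4
After iteration 2: m=46, p=3
After iteration 3: m=94, p=2
p <= 2 now holds, so the loop exits after 3 iterations.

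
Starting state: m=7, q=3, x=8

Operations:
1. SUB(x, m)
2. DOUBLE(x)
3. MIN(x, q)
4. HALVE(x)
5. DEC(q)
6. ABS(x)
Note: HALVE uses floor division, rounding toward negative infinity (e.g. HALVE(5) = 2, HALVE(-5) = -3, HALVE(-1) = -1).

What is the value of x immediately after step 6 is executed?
x = 1

Tracing x through execution:
Initial: x = 8
After step 1 (SUB(x, m)): x = 1
After step 2 (DOUBLE(x)): x = 2
After step 3 (MIN(x, q)): x = 2
After step 4 (HALVE(x)): x = 1
After step 5 (DEC(q)): x = 1
After step 6 (ABS(x)): x = 1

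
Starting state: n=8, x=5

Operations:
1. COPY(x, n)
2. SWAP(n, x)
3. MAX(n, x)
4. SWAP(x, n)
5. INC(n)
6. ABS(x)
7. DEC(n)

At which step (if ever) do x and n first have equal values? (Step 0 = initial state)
Step 1

x and n first become equal after step 1.

Comparing values at each step:
Initial: x=5, n=8
After step 1: x=8, n=8 ← equal!
After step 2: x=8, n=8 ← equal!
After step 3: x=8, n=8 ← equal!
After step 4: x=8, n=8 ← equal!
After step 5: x=8, n=9
After step 6: x=8, n=9
After step 7: x=8, n=8 ← equal!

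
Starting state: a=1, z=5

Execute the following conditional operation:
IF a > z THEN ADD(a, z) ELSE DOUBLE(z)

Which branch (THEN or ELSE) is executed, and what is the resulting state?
Branch: ELSE, Final state: a=1, z=10

Evaluating condition: a > z
a = 1, z = 5
Condition is False, so ELSE branch executes
After DOUBLE(z): a=1, z=10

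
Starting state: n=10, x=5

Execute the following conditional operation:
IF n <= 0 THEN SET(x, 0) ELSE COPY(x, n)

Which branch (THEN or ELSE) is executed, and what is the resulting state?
Branch: ELSE, Final state: n=10, x=10

Evaluating condition: n <= 0
n = 10
Condition is False, so ELSE branch executes
After COPY(x, n): n=10, x=10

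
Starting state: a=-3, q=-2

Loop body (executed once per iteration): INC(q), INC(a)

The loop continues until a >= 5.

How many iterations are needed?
8

Tracing iterations:
Initial: a=-3, q=-2
After iteration 1: a=-2, q=-1
After iteration 2: a=-1, q=0
After iteration 3: a=0, q=1
After iteration 4: a=1, q=2
After iteration 5: a=2, q=3
After iteration 6: a=3, q=4
After iteration 7: a=4, q=5
After iteration 8: a=5, q=6
a >= 5 now holds, so the loop exits after 8 iterations.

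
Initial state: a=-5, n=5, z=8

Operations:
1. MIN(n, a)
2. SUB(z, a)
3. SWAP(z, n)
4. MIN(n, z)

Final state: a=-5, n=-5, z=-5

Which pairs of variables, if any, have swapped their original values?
None

Comparing initial and final values:
n: 5 → -5
z: 8 → -5
a: -5 → -5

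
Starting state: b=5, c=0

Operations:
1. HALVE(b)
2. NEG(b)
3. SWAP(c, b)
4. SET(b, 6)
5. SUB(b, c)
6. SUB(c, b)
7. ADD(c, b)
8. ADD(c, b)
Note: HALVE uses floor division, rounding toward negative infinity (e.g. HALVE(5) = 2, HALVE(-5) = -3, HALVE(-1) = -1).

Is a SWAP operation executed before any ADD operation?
Yes

First SWAP: step 3
First ADD: step 7
Since 3 < 7, SWAP comes first.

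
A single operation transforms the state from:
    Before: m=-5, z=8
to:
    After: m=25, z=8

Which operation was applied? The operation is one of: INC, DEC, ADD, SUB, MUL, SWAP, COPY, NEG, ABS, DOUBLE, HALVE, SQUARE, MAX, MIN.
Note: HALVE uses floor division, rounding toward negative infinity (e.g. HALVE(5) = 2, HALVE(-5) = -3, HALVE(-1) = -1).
SQUARE(m)

Analyzing the change:
Before: m=-5, z=8
After: m=25, z=8
Variable m changed from -5 to 25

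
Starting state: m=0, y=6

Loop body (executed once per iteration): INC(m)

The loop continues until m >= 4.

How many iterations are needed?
4

Tracing iterations:
Initial: m=0, y=6
After iteration 1: m=1, y=6
After iteration 2: m=2, y=6
After iteration 3: m=3, y=6
After iteration 4: m=4, y=6
m >= 4 now holds, so the loop exits after 4 iterations.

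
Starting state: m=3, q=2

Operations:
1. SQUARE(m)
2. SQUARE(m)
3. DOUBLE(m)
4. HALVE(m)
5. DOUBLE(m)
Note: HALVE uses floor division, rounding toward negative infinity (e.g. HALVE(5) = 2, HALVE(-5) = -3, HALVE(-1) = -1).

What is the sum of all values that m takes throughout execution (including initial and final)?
498

Values of m at each step:
Initial: m = 3
After step 1: m = 9
After step 2: m = 81
After step 3: m = 162
After step 4: m = 81
After step 5: m = 162
Sum = 3 + 9 + 81 + 162 + 81 + 162 = 498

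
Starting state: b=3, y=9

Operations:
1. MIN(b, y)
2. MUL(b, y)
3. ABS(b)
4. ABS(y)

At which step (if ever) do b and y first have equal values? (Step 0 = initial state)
Never

b and y never become equal during execution.

Comparing values at each step:
Initial: b=3, y=9
After step 1: b=3, y=9
After step 2: b=27, y=9
After step 3: b=27, y=9
After step 4: b=27, y=9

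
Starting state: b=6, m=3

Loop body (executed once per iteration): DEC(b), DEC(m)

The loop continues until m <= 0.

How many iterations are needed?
3

Tracing iterations:
Initial: b=6, m=3
After iteration 1: b=5, m=2
After iteration 2: b=4, m=1
After iteration 3: b=3, m=0
m <= 0 now holds, so the loop exits after 3 iterations.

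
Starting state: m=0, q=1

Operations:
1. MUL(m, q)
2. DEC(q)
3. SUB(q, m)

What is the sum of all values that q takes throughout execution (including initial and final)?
2

Values of q at each step:
Initial: q = 1
After step 1: q = 1
After step 2: q = 0
After step 3: q = 0
Sum = 1 + 1 + 0 + 0 = 2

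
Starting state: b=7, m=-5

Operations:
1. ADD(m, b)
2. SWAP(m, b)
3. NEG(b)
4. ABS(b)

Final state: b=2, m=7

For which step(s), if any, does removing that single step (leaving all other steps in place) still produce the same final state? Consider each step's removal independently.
Step(s) 3

Testing removal of each single step:
Without step 1: final = b=5, m=7 (different)
Without step 2: final = b=7, m=2 (different)
Without step 3: final = b=2, m=7 (same)
Without step 4: final = b=-2, m=7 (different)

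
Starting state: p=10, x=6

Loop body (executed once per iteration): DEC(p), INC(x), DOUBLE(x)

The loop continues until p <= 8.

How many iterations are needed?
2

Tracing iterations:
Initial: p=10, x=6
After iteration 1: p=9, x=14
After iteration 2: p=8, x=30
p <= 8 now holds, so the loop exits after 2 iterations.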